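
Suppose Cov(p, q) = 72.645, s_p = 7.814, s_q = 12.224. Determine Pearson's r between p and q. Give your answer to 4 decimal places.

r = Cov(p,q) / (s_p · s_q) = 72.645 / (7.814 × 12.224)
  = 72.645 / 95.5183 ≈ 0.7605

0.7605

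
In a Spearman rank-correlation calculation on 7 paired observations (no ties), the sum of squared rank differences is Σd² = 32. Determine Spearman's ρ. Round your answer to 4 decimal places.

0.4286

ρ = 1 − 6Σd² / [n(n²−1)] = 1 − 6×32 / (7×48)
  = 1 − 192/336 = 1 − 0.57143 ≈ 0.4286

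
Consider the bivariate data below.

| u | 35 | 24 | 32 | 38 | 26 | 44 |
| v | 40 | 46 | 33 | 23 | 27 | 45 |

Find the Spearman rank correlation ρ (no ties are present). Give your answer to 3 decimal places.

-0.200

Rank u: 4, 1, 3, 5, 2, 6
Rank v: 4, 6, 3, 1, 2, 5
d = rank(u) − rank(v): 0, -5, 0, 4, 0, 1; Σd² = 42
ρ = 1 − 6Σd² / [n(n²−1)] = 1 − 6×42 / (6×35) = 1 − 252/210 ≈ -0.200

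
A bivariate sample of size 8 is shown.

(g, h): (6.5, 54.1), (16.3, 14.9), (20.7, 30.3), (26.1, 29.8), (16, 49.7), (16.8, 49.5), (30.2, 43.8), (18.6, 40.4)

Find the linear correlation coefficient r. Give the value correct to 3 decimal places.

n = 8, Σg = 151.2, Σh = 312.5, Σg² = 3213.88, Σh² = 13425.89, Σgh = 5700.51
nΣgh − ΣgΣh = 45604.08 − 47250 = -1645.92
nΣg² − (Σg)² = 25711.04 − 22861.44 = 2849.6; nΣh² − (Σh)² = 107407.12 − 97656.25 = 9750.87
r = -1645.92 / √(2849.6 × 9750.87) = -1645.92 / 5271.2502 ≈ -0.312

-0.312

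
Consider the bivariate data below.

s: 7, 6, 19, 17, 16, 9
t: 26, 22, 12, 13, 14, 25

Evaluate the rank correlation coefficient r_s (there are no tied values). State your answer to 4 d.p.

Rank s: 2, 1, 6, 5, 4, 3
Rank t: 6, 4, 1, 2, 3, 5
d = rank(s) − rank(t): -4, -3, 5, 3, 1, -2; Σd² = 64
ρ = 1 − 6Σd² / [n(n²−1)] = 1 − 6×64 / (6×35) = 1 − 384/210 ≈ -0.8286

-0.8286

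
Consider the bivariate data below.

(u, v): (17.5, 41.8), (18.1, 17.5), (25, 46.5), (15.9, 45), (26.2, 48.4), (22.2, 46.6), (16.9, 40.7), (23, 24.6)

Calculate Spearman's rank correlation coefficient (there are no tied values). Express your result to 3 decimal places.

Rank u: 3, 4, 7, 1, 8, 5, 2, 6
Rank v: 4, 1, 6, 5, 8, 7, 3, 2
d = rank(u) − rank(v): -1, 3, 1, -4, 0, -2, -1, 4; Σd² = 48
ρ = 1 − 6Σd² / [n(n²−1)] = 1 − 6×48 / (8×63) = 1 − 288/504 ≈ 0.429

0.429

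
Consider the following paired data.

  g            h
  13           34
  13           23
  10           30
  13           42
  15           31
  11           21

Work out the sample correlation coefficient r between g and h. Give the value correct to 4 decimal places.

0.3053

n = 6, Σg = 75, Σh = 181, Σg² = 953, Σh² = 5751, Σgh = 2283
nΣgh − ΣgΣh = 13698 − 13575 = 123
nΣg² − (Σg)² = 5718 − 5625 = 93; nΣh² − (Σh)² = 34506 − 32761 = 1745
r = 123 / √(93 × 1745) = 123 / 402.8461 ≈ 0.3053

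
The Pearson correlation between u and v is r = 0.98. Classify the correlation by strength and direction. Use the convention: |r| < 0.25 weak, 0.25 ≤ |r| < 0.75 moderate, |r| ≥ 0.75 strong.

r = 0.98 > 0 so the relationship is positive.
|r| = 0.98, which falls in the strong range.

strong positive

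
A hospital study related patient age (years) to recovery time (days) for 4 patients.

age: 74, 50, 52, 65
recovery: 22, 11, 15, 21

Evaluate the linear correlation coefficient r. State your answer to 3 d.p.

n = 4, Σx = 241, Σy = 69, Σx² = 14905, Σy² = 1271, Σxy = 4323
nΣxy − ΣxΣy = 17292 − 16629 = 663
nΣx² − (Σx)² = 59620 − 58081 = 1539; nΣy² − (Σy)² = 5084 − 4761 = 323
r = 663 / √(1539 × 323) = 663 / 705.0511 ≈ 0.940

0.940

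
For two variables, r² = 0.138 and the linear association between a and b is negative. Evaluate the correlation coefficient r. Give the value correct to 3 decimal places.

-0.371

|r| = √0.138 = 0.371
The association is negative, so r = −0.371.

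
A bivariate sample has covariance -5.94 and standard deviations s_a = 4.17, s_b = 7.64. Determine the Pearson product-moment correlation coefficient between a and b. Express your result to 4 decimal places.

r = Cov(a,b) / (s_a · s_b) = -5.94 / (4.17 × 7.64)
  = -5.94 / 31.8588 ≈ -0.1864

-0.1864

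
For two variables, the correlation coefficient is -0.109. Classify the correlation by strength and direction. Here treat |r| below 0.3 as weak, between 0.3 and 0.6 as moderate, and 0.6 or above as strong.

weak negative

r = -0.109 < 0 so the relationship is negative.
|r| = 0.109, which falls in the weak range.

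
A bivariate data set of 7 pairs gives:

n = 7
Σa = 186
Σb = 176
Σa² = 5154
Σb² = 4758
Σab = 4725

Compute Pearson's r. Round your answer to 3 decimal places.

r = (nΣab − ΣaΣb) / √[(nΣa² − (Σa)²)(nΣb² − (Σb)²)]
Numerator: 7×4725 − 186×176 = 339
Denominator: √[(36078 − 34596)(33306 − 30976)] = √[1482 × 2330] = 1858.2411
r = 339 / 1858.2411 ≈ 0.182

0.182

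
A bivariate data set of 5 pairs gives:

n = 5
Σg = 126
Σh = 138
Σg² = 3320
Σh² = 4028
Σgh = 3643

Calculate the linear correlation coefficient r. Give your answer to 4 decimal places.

r = (nΣgh − ΣgΣh) / √[(nΣg² − (Σg)²)(nΣh² − (Σh)²)]
Numerator: 5×3643 − 126×138 = 827
Denominator: √[(16600 − 15876)(20140 − 19044)] = √[724 × 1096] = 890.7884
r = 827 / 890.7884 ≈ 0.9284

0.9284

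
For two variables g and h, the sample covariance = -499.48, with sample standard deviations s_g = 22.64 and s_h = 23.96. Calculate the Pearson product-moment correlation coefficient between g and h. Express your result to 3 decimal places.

-0.921

r = Cov(g,h) / (s_g · s_h) = -499.48 / (22.64 × 23.96)
  = -499.48 / 542.4544 ≈ -0.921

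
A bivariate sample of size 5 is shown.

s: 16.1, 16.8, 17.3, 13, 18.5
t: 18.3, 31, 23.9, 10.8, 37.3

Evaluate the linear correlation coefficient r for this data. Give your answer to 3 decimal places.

n = 5, Σs = 81.7, Σt = 121.3, Σs² = 1351.99, Σt² = 3375.03, Σst = 2059.35
nΣst − ΣsΣt = 10296.75 − 9910.21 = 386.54
nΣs² − (Σs)² = 6759.95 − 6674.89 = 85.06; nΣt² − (Σt)² = 16875.15 − 14713.69 = 2161.46
r = 386.54 / √(85.06 × 2161.46) = 386.54 / 428.7817 ≈ 0.901

0.901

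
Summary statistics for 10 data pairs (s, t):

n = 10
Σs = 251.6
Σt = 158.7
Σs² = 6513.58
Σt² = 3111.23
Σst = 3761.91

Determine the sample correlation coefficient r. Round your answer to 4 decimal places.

r = (nΣst − ΣsΣt) / √[(nΣs² − (Σs)²)(nΣt² − (Σt)²)]
Numerator: 10×3761.91 − 251.6×158.7 = -2309.82
Denominator: √[(65135.8 − 63302.56)(31112.3 − 25185.69)] = √[1833.24 × 5926.61] = 3296.1946
r = -2309.82 / 3296.1946 ≈ -0.7008

-0.7008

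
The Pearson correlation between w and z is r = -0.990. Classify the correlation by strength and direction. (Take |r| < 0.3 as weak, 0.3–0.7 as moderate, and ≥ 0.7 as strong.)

strong negative

r = -0.990 < 0 so the relationship is negative.
|r| = 0.990, which falls in the strong range.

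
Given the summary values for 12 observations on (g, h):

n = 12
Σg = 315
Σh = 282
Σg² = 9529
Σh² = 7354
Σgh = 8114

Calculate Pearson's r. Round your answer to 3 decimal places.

r = (nΣgh − ΣgΣh) / √[(nΣg² − (Σg)²)(nΣh² − (Σh)²)]
Numerator: 12×8114 − 315×282 = 8538
Denominator: √[(114348 − 99225)(88248 − 79524)] = √[15123 × 8724] = 11486.2114
r = 8538 / 11486.2114 ≈ 0.743

0.743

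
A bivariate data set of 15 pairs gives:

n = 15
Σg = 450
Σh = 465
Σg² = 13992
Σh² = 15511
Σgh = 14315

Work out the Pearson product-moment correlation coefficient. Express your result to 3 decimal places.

0.497

r = (nΣgh − ΣgΣh) / √[(nΣg² − (Σg)²)(nΣh² − (Σh)²)]
Numerator: 15×14315 − 450×465 = 5475
Denominator: √[(209880 − 202500)(232665 − 216225)] = √[7380 × 16440] = 11014.8627
r = 5475 / 11014.8627 ≈ 0.497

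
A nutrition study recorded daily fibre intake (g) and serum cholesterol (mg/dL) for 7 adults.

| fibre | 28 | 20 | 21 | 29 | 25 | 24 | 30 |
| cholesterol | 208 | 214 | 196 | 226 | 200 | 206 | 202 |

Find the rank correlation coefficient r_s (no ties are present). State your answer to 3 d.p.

Rank fibre: 5, 1, 2, 6, 4, 3, 7
Rank cholesterol: 5, 6, 1, 7, 2, 4, 3
d = rank(fibre) − rank(cholesterol): 0, -5, 1, -1, 2, -1, 4; Σd² = 48
ρ = 1 − 6Σd² / [n(n²−1)] = 1 − 6×48 / (7×48) = 1 − 288/336 ≈ 0.143

0.143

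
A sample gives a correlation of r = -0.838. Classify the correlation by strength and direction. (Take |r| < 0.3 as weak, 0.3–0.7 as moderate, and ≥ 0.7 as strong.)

strong negative

r = -0.838 < 0 so the relationship is negative.
|r| = 0.838, which falls in the strong range.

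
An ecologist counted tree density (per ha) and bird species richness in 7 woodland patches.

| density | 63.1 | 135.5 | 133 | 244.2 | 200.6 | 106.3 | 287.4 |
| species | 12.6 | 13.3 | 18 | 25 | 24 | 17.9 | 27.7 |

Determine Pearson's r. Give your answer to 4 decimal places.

0.9304

n = 7, Σx = 1170.1, Σy = 138.5, Σx² = 233803.31, Σy² = 2948.35, Σxy = 25774.36
nΣxy − ΣxΣy = 180420.52 − 162058.85 = 18361.67
nΣx² − (Σx)² = 1636623.17 − 1369134.01 = 267489.16; nΣy² − (Σy)² = 20638.45 − 19182.25 = 1456.2
r = 18361.67 / √(267489.16 × 1456.2) = 18361.67 / 19736.2032 ≈ 0.9304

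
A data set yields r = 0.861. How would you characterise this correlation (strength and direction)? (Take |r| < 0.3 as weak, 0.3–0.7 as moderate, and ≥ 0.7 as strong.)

r = 0.861 > 0 so the relationship is positive.
|r| = 0.861, which falls in the strong range.

strong positive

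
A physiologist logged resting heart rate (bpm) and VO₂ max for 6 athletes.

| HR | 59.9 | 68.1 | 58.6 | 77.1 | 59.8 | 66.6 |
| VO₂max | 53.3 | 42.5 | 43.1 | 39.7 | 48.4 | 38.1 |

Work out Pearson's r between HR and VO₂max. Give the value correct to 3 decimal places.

-0.646

n = 6, Σx = 390.1, Σy = 265.1, Σx² = 25615.59, Σy² = 11875.01, Σxy = 17105.23
nΣxy − ΣxΣy = 102631.38 − 103415.51 = -784.13
nΣx² − (Σx)² = 153693.54 − 152178.01 = 1515.53; nΣy² − (Σy)² = 71250.06 − 70278.01 = 972.05
r = -784.13 / √(1515.53 × 972.05) = -784.13 / 1213.7425 ≈ -0.646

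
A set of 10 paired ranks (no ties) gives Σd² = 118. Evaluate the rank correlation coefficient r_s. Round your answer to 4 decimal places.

ρ = 1 − 6Σd² / [n(n²−1)] = 1 − 6×118 / (10×99)
  = 1 − 708/990 = 1 − 0.71515 ≈ 0.2848

0.2848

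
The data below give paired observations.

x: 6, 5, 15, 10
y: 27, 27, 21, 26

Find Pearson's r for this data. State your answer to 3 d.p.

n = 4, Σx = 36, Σy = 101, Σx² = 386, Σy² = 2575, Σxy = 872
nΣxy − ΣxΣy = 3488 − 3636 = -148
nΣx² − (Σx)² = 1544 − 1296 = 248; nΣy² − (Σy)² = 10300 − 10201 = 99
r = -148 / √(248 × 99) = -148 / 156.6908 ≈ -0.945

-0.945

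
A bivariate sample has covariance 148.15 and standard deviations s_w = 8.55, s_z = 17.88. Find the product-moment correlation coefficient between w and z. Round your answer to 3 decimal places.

r = Cov(w,z) / (s_w · s_z) = 148.15 / (8.55 × 17.88)
  = 148.15 / 152.8740 ≈ 0.969

0.969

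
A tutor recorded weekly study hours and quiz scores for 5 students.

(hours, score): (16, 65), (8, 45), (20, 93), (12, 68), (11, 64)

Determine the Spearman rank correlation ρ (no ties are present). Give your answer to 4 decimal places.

0.9000

Rank hours: 4, 1, 5, 3, 2
Rank score: 3, 1, 5, 4, 2
d = rank(hours) − rank(score): 1, 0, 0, -1, 0; Σd² = 2
ρ = 1 − 6Σd² / [n(n²−1)] = 1 − 6×2 / (5×24) = 1 − 12/120 ≈ 0.9000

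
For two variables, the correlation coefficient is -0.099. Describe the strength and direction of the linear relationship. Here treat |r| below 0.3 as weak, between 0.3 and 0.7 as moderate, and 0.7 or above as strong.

r = -0.099 < 0 so the relationship is negative.
|r| = 0.099, which falls in the weak range.

weak negative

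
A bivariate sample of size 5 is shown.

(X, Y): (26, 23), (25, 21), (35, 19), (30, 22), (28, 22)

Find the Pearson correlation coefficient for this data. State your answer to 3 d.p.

-0.732

n = 5, ΣX = 144, ΣY = 107, ΣX² = 4210, ΣY² = 2299, ΣXY = 3064
nΣXY − ΣXΣY = 15320 − 15408 = -88
nΣX² − (ΣX)² = 21050 − 20736 = 314; nΣY² − (ΣY)² = 11495 − 11449 = 46
r = -88 / √(314 × 46) = -88 / 120.1832 ≈ -0.732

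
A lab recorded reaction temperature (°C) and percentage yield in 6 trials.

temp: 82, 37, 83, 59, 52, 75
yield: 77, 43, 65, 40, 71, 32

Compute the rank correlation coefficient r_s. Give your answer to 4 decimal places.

Rank temp: 5, 1, 6, 3, 2, 4
Rank yield: 6, 3, 4, 2, 5, 1
d = rank(temp) − rank(yield): -1, -2, 2, 1, -3, 3; Σd² = 28
ρ = 1 − 6Σd² / [n(n²−1)] = 1 − 6×28 / (6×35) = 1 − 168/210 ≈ 0.2000

0.2000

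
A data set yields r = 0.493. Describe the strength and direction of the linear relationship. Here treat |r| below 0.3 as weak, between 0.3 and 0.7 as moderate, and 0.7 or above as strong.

r = 0.493 > 0 so the relationship is positive.
|r| = 0.493, which falls in the moderate range.

moderate positive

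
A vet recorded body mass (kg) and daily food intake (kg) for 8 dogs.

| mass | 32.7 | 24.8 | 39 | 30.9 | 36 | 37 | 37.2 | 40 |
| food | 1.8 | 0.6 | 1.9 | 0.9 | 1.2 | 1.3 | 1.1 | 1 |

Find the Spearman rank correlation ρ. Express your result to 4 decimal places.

0.4286

Rank mass: 3, 1, 7, 2, 4, 5, 6, 8
Rank food: 7, 1, 8, 2, 5, 6, 4, 3
d = rank(mass) − rank(food): -4, 0, -1, 0, -1, -1, 2, 5; Σd² = 48
ρ = 1 − 6Σd² / [n(n²−1)] = 1 − 6×48 / (8×63) = 1 − 288/504 ≈ 0.4286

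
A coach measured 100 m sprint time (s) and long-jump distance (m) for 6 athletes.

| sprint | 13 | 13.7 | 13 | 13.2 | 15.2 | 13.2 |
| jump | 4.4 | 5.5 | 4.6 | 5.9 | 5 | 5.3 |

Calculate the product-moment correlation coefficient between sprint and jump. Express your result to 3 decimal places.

0.086

n = 6, Σx = 81.3, Σy = 30.7, Σx² = 1105.21, Σy² = 158.67, Σxy = 416.19
nΣxy − ΣxΣy = 2497.14 − 2495.91 = 1.23
nΣx² − (Σx)² = 6631.26 − 6609.69 = 21.57; nΣy² − (Σy)² = 952.02 − 942.49 = 9.53
r = 1.23 / √(21.57 × 9.53) = 1.23 / 14.3374 ≈ 0.086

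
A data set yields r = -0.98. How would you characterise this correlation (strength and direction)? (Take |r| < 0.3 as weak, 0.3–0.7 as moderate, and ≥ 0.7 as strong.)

strong negative

r = -0.98 < 0 so the relationship is negative.
|r| = 0.98, which falls in the strong range.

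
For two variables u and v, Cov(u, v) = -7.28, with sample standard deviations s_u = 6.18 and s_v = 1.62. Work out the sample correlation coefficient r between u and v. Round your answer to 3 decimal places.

-0.727

r = Cov(u,v) / (s_u · s_v) = -7.28 / (6.18 × 1.62)
  = -7.28 / 10.0116 ≈ -0.727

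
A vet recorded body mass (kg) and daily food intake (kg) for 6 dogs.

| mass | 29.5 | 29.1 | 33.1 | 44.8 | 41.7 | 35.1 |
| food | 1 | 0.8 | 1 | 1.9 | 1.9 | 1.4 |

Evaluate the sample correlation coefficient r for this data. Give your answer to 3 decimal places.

0.967

n = 6, Σx = 213.3, Σy = 8, Σx² = 7790.61, Σy² = 11.82, Σxy = 299.37
nΣxy − ΣxΣy = 1796.22 − 1706.4 = 89.82
nΣx² − (Σx)² = 46743.66 − 45496.89 = 1246.77; nΣy² − (Σy)² = 70.92 − 64 = 6.92
r = 89.82 / √(1246.77 × 6.92) = 89.82 / 92.8851 ≈ 0.967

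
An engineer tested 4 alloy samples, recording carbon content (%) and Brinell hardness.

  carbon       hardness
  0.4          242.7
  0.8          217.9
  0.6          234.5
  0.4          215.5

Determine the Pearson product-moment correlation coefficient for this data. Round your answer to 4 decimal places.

-0.3358

n = 4, Σx = 2.2, Σy = 910.6, Σx² = 1.32, Σy² = 207814.2, Σxy = 498.3
nΣxy − ΣxΣy = 1993.2 − 2003.32 = -10.12
nΣx² − (Σx)² = 5.28 − 4.84 = 0.44; nΣy² − (Σy)² = 831256.8 − 829192.36 = 2064.44
r = -10.12 / √(0.44 × 2064.44) = -10.12 / 30.1389 ≈ -0.3358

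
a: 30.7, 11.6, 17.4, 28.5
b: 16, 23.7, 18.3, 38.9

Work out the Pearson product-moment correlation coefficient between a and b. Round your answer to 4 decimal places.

n = 4, Σa = 88.2, Σb = 96.9, Σa² = 2192.06, Σb² = 2665.79, Σab = 2193.19
nΣab − ΣaΣb = 8772.76 − 8546.58 = 226.18
nΣa² − (Σa)² = 8768.24 − 7779.24 = 989; nΣb² − (Σb)² = 10663.16 − 9389.61 = 1273.55
r = 226.18 / √(989 × 1273.55) = 226.18 / 1122.2927 ≈ 0.2015

0.2015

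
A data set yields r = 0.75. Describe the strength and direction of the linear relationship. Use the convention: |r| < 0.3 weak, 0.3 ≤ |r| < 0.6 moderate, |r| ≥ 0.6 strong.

strong positive

r = 0.75 > 0 so the relationship is positive.
|r| = 0.75, which falls in the strong range.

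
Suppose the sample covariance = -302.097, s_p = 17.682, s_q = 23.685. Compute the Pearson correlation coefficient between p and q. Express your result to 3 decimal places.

r = Cov(p,q) / (s_p · s_q) = -302.097 / (17.682 × 23.685)
  = -302.097 / 418.7982 ≈ -0.721

-0.721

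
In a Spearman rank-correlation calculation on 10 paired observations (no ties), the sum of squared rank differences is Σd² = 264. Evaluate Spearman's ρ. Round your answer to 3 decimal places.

ρ = 1 − 6Σd² / [n(n²−1)] = 1 − 6×264 / (10×99)
  = 1 − 1584/990 = 1 − 1.6000 ≈ -0.600

-0.600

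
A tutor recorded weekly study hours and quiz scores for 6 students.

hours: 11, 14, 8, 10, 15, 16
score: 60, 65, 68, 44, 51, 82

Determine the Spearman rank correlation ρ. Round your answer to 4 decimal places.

0.2571

Rank hours: 3, 4, 1, 2, 5, 6
Rank score: 3, 4, 5, 1, 2, 6
d = rank(hours) − rank(score): 0, 0, -4, 1, 3, 0; Σd² = 26
ρ = 1 − 6Σd² / [n(n²−1)] = 1 − 6×26 / (6×35) = 1 − 156/210 ≈ 0.2571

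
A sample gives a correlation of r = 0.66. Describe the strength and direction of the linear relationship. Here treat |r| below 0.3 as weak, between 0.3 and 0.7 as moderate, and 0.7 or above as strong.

moderate positive

r = 0.66 > 0 so the relationship is positive.
|r| = 0.66, which falls in the moderate range.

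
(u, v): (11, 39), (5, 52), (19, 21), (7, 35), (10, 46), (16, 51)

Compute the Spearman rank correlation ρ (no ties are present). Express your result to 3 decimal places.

Rank u: 4, 1, 6, 2, 3, 5
Rank v: 3, 6, 1, 2, 4, 5
d = rank(u) − rank(v): 1, -5, 5, 0, -1, 0; Σd² = 52
ρ = 1 − 6Σd² / [n(n²−1)] = 1 − 6×52 / (6×35) = 1 − 312/210 ≈ -0.486

-0.486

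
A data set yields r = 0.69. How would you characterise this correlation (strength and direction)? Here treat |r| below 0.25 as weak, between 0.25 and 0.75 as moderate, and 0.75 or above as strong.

moderate positive

r = 0.69 > 0 so the relationship is positive.
|r| = 0.69, which falls in the moderate range.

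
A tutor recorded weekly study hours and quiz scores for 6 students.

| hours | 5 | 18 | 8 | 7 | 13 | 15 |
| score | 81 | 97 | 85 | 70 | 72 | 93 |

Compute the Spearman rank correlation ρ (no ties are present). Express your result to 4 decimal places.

Rank hours: 1, 6, 3, 2, 4, 5
Rank score: 3, 6, 4, 1, 2, 5
d = rank(hours) − rank(score): -2, 0, -1, 1, 2, 0; Σd² = 10
ρ = 1 − 6Σd² / [n(n²−1)] = 1 − 6×10 / (6×35) = 1 − 60/210 ≈ 0.7143

0.7143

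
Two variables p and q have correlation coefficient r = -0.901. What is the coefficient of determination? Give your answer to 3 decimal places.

0.812

r² = (-0.901)² = 0.812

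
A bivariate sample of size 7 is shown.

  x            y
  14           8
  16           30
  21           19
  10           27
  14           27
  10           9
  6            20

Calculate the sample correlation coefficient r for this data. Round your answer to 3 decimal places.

n = 7, Σx = 91, Σy = 140, Σx² = 1325, Σy² = 3264, Σxy = 1849
nΣxy − ΣxΣy = 12943 − 12740 = 203
nΣx² − (Σx)² = 9275 − 8281 = 994; nΣy² − (Σy)² = 22848 − 19600 = 3248
r = 203 / √(994 × 3248) = 203 / 1796.8061 ≈ 0.113

0.113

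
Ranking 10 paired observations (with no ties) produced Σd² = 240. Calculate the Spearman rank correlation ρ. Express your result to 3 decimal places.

ρ = 1 − 6Σd² / [n(n²−1)] = 1 − 6×240 / (10×99)
  = 1 − 1440/990 = 1 − 1.4545 ≈ -0.455

-0.455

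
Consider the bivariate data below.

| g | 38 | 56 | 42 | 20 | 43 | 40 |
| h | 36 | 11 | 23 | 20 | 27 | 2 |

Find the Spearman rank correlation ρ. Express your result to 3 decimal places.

Rank g: 2, 6, 4, 1, 5, 3
Rank h: 6, 2, 4, 3, 5, 1
d = rank(g) − rank(h): -4, 4, 0, -2, 0, 2; Σd² = 40
ρ = 1 − 6Σd² / [n(n²−1)] = 1 − 6×40 / (6×35) = 1 − 240/210 ≈ -0.143

-0.143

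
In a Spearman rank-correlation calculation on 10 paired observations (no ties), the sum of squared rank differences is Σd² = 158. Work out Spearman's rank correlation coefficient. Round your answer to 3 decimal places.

ρ = 1 − 6Σd² / [n(n²−1)] = 1 − 6×158 / (10×99)
  = 1 − 948/990 = 1 − 0.9576 ≈ 0.042

0.042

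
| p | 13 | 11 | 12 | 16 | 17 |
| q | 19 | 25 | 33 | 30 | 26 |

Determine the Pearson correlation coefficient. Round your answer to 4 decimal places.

0.0835

n = 5, Σp = 69, Σq = 133, Σp² = 979, Σq² = 3651, Σpq = 1840
nΣpq − ΣpΣq = 9200 − 9177 = 23
nΣp² − (Σp)² = 4895 − 4761 = 134; nΣq² − (Σq)² = 18255 − 17689 = 566
r = 23 / √(134 × 566) = 23 / 275.3979 ≈ 0.0835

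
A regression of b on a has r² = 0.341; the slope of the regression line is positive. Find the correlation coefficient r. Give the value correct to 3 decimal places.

|r| = √0.341 = 0.584
The association is positive, so r = 0.584.

0.584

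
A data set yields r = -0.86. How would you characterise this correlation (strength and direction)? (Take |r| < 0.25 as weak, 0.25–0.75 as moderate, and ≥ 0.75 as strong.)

r = -0.86 < 0 so the relationship is negative.
|r| = 0.86, which falls in the strong range.

strong negative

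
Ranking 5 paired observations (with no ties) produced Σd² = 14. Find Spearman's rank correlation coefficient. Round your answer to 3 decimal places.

ρ = 1 − 6Σd² / [n(n²−1)] = 1 − 6×14 / (5×24)
  = 1 − 84/120 = 1 − 0.7000 ≈ 0.300

0.300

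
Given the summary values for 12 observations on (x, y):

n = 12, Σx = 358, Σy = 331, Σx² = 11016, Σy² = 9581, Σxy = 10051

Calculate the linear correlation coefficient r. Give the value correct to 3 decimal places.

0.453

r = (nΣxy − ΣxΣy) / √[(nΣx² − (Σx)²)(nΣy² − (Σy)²)]
Numerator: 12×10051 − 358×331 = 2114
Denominator: √[(132192 − 128164)(114972 − 109561)] = √[4028 × 5411] = 4668.5659
r = 2114 / 4668.5659 ≈ 0.453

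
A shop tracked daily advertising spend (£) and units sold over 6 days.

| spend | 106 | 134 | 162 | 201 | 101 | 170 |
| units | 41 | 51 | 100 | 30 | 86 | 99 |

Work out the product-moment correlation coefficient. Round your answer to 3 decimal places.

-0.060

n = 6, Σx = 874, Σy = 407, Σx² = 134938, Σy² = 32379, Σxy = 58926
nΣxy − ΣxΣy = 353556 − 355718 = -2162
nΣx² − (Σx)² = 809628 − 763876 = 45752; nΣy² − (Σy)² = 194274 − 165649 = 28625
r = -2162 / √(45752 × 28625) = -2162 / 36189.1006 ≈ -0.060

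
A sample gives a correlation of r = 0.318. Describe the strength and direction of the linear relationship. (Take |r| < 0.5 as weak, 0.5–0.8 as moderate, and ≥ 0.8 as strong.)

weak positive

r = 0.318 > 0 so the relationship is positive.
|r| = 0.318, which falls in the weak range.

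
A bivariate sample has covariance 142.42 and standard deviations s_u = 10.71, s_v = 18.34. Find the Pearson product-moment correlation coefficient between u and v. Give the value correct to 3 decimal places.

0.725

r = Cov(u,v) / (s_u · s_v) = 142.42 / (10.71 × 18.34)
  = 142.42 / 196.4214 ≈ 0.725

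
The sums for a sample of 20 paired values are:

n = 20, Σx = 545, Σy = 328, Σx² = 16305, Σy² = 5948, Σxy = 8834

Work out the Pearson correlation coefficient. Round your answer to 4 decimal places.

r = (nΣxy − ΣxΣy) / √[(nΣx² − (Σx)²)(nΣy² − (Σy)²)]
Numerator: 20×8834 − 545×328 = -2080
Denominator: √[(326100 − 297025)(118960 − 107584)] = √[29075 × 11376] = 18186.7314
r = -2080 / 18186.7314 ≈ -0.1144

-0.1144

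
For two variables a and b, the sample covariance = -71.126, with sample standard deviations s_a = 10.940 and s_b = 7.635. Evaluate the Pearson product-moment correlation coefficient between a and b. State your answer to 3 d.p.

r = Cov(a,b) / (s_a · s_b) = -71.126 / (10.940 × 7.635)
  = -71.126 / 83.5269 ≈ -0.852

-0.852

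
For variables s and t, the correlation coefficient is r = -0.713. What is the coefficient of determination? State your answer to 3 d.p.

r² = (-0.713)² = 0.508

0.508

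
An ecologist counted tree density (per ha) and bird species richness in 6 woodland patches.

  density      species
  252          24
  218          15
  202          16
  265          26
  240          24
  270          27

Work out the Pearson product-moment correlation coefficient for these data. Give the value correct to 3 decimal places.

0.946

n = 6, Σx = 1447, Σy = 132, Σx² = 352557, Σy² = 3038, Σxy = 32490
nΣxy − ΣxΣy = 194940 − 191004 = 3936
nΣx² − (Σx)² = 2115342 − 2093809 = 21533; nΣy² − (Σy)² = 18228 − 17424 = 804
r = 3936 / √(21533 × 804) = 3936 / 4160.8331 ≈ 0.946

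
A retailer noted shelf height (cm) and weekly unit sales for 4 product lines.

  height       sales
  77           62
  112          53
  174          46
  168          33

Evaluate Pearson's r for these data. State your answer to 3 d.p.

-0.877

n = 4, Σx = 531, Σy = 194, Σx² = 76973, Σy² = 9858, Σxy = 24258
nΣxy − ΣxΣy = 97032 − 103014 = -5982
nΣx² − (Σx)² = 307892 − 281961 = 25931; nΣy² − (Σy)² = 39432 − 37636 = 1796
r = -5982 / √(25931 × 1796) = -5982 / 6824.3737 ≈ -0.877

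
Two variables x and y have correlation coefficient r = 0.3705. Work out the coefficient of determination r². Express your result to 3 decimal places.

0.137

r² = (0.3705)² = 0.137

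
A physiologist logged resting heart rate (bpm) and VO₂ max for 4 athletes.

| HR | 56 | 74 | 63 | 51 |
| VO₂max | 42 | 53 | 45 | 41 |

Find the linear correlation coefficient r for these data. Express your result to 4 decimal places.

n = 4, Σx = 244, Σy = 181, Σx² = 15182, Σy² = 8279, Σxy = 11200
nΣxy − ΣxΣy = 44800 − 44164 = 636
nΣx² − (Σx)² = 60728 − 59536 = 1192; nΣy² − (Σy)² = 33116 − 32761 = 355
r = 636 / √(1192 × 355) = 636 / 650.5075 ≈ 0.9777

0.9777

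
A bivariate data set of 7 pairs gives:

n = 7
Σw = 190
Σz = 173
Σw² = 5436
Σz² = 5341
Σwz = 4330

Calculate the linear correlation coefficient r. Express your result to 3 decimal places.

-0.671

r = (nΣwz − ΣwΣz) / √[(nΣw² − (Σw)²)(nΣz² − (Σz)²)]
Numerator: 7×4330 − 190×173 = -2560
Denominator: √[(38052 − 36100)(37387 − 29929)] = √[1952 × 7458] = 3815.4968
r = -2560 / 3815.4968 ≈ -0.671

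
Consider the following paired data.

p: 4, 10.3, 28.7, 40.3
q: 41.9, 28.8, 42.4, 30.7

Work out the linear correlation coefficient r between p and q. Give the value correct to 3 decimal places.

n = 4, Σp = 83.3, Σq = 143.8, Σp² = 2569.87, Σq² = 5325.3, Σpq = 2918.33
nΣpq − ΣpΣq = 11673.32 − 11978.54 = -305.22
nΣp² − (Σp)² = 10279.48 − 6938.89 = 3340.59; nΣq² − (Σq)² = 21301.2 − 20678.44 = 622.76
r = -305.22 / √(3340.59 × 622.76) = -305.22 / 1442.3543 ≈ -0.212

-0.212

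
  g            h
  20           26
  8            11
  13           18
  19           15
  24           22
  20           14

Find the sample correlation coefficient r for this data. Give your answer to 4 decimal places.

0.6097

n = 6, Σg = 104, Σh = 106, Σg² = 1970, Σh² = 2026, Σgh = 1935
nΣgh − ΣgΣh = 11610 − 11024 = 586
nΣg² − (Σg)² = 11820 − 10816 = 1004; nΣh² − (Σh)² = 12156 − 11236 = 920
r = 586 / √(1004 × 920) = 586 / 961.0827 ≈ 0.6097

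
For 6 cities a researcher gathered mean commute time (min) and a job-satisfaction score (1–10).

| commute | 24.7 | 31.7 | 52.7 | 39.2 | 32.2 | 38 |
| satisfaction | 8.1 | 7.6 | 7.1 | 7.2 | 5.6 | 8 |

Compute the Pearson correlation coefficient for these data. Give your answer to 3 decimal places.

-0.139

n = 6, Σx = 218.5, Σy = 43.6, Σx² = 8409.75, Σy² = 320.98, Σxy = 1581.72
nΣxy − ΣxΣy = 9490.32 − 9526.6 = -36.28
nΣx² − (Σx)² = 50458.5 − 47742.25 = 2716.25; nΣy² − (Σy)² = 1925.88 − 1900.96 = 24.92
r = -36.28 / √(2716.25 × 24.92) = -36.28 / 260.1710 ≈ -0.139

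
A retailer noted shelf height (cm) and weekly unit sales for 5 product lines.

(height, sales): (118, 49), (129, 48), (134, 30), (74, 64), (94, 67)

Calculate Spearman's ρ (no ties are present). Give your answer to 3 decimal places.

-0.900

Rank height: 3, 4, 5, 1, 2
Rank sales: 3, 2, 1, 4, 5
d = rank(height) − rank(sales): 0, 2, 4, -3, -3; Σd² = 38
ρ = 1 − 6Σd² / [n(n²−1)] = 1 − 6×38 / (5×24) = 1 − 228/120 ≈ -0.900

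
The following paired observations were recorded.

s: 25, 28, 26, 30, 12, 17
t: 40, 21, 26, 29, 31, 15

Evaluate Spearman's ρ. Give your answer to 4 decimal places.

Rank s: 3, 5, 4, 6, 1, 2
Rank t: 6, 2, 3, 4, 5, 1
d = rank(s) − rank(t): -3, 3, 1, 2, -4, 1; Σd² = 40
ρ = 1 − 6Σd² / [n(n²−1)] = 1 − 6×40 / (6×35) = 1 − 240/210 ≈ -0.1429

-0.1429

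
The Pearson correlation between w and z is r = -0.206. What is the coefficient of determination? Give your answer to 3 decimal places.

r² = (-0.206)² = 0.042

0.042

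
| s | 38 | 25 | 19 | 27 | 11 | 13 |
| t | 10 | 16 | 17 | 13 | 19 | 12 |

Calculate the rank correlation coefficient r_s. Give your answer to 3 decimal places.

Rank s: 6, 4, 3, 5, 1, 2
Rank t: 1, 4, 5, 3, 6, 2
d = rank(s) − rank(t): 5, 0, -2, 2, -5, 0; Σd² = 58
ρ = 1 − 6Σd² / [n(n²−1)] = 1 − 6×58 / (6×35) = 1 − 348/210 ≈ -0.657

-0.657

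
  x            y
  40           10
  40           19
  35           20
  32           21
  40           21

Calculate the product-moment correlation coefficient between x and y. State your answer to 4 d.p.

-0.4536

n = 5, Σx = 187, Σy = 91, Σx² = 7049, Σy² = 1743, Σxy = 3372
nΣxy − ΣxΣy = 16860 − 17017 = -157
nΣx² − (Σx)² = 35245 − 34969 = 276; nΣy² − (Σy)² = 8715 − 8281 = 434
r = -157 / √(276 × 434) = -157 / 346.0983 ≈ -0.4536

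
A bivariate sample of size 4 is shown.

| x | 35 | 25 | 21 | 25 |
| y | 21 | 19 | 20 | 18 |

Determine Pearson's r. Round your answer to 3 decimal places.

0.562

n = 4, Σx = 106, Σy = 78, Σx² = 2916, Σy² = 1526, Σxy = 2080
nΣxy − ΣxΣy = 8320 − 8268 = 52
nΣx² − (Σx)² = 11664 − 11236 = 428; nΣy² − (Σy)² = 6104 − 6084 = 20
r = 52 / √(428 × 20) = 52 / 92.5203 ≈ 0.562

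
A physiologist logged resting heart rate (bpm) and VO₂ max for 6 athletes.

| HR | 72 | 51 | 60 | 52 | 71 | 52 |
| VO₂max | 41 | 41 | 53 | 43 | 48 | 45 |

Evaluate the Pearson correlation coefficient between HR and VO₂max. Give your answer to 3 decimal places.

0.164

n = 6, Σx = 358, Σy = 271, Σx² = 21834, Σy² = 12349, Σxy = 16207
nΣxy − ΣxΣy = 97242 − 97018 = 224
nΣx² − (Σx)² = 131004 − 128164 = 2840; nΣy² − (Σy)² = 74094 − 73441 = 653
r = 224 / √(2840 × 653) = 224 / 1361.8076 ≈ 0.164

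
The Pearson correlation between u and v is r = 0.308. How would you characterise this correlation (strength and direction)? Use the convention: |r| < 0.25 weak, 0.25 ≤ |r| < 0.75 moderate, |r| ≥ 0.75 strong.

r = 0.308 > 0 so the relationship is positive.
|r| = 0.308, which falls in the moderate range.

moderate positive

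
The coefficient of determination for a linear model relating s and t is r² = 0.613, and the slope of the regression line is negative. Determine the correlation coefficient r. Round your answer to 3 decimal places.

|r| = √0.613 = 0.783
The association is negative, so r = −0.783.

-0.783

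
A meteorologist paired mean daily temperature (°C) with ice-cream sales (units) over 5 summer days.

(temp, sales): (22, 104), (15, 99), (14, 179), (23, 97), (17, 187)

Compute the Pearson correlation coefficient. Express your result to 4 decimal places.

-0.5796

n = 5, Σx = 91, Σy = 666, Σx² = 1723, Σy² = 97036, Σxy = 11689
nΣxy − ΣxΣy = 58445 − 60606 = -2161
nΣx² − (Σx)² = 8615 − 8281 = 334; nΣy² − (Σy)² = 485180 − 443556 = 41624
r = -2161 / √(334 × 41624) = -2161 / 3728.5944 ≈ -0.5796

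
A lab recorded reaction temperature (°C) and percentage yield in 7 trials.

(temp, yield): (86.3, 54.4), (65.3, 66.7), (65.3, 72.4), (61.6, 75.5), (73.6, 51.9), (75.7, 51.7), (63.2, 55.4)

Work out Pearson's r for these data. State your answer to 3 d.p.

-0.663

n = 7, Σx = 491, Σy = 428, Σx² = 34912.12, Σy² = 26785.92, Σxy = 29663.56
nΣxy − ΣxΣy = 207644.92 − 210148 = -2503.08
nΣx² − (Σx)² = 244384.84 − 241081 = 3303.84; nΣy² − (Σy)² = 187501.44 − 183184 = 4317.44
r = -2503.08 / √(3303.84 × 4317.44) = -2503.08 / 3776.7884 ≈ -0.663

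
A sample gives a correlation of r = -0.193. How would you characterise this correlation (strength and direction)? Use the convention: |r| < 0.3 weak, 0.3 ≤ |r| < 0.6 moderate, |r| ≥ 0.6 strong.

r = -0.193 < 0 so the relationship is negative.
|r| = 0.193, which falls in the weak range.

weak negative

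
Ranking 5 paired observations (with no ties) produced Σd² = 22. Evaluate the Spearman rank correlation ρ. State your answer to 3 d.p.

ρ = 1 − 6Σd² / [n(n²−1)] = 1 − 6×22 / (5×24)
  = 1 − 132/120 = 1 − 1.1000 ≈ -0.100

-0.100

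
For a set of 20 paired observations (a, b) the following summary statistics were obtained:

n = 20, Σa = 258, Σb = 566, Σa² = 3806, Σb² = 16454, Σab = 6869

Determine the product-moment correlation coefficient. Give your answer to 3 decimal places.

-0.947

r = (nΣab − ΣaΣb) / √[(nΣa² − (Σa)²)(nΣb² − (Σb)²)]
Numerator: 20×6869 − 258×566 = -8648
Denominator: √[(76120 − 66564)(329080 − 320356)] = √[9556 × 8724] = 9130.5281
r = -8648 / 9130.5281 ≈ -0.947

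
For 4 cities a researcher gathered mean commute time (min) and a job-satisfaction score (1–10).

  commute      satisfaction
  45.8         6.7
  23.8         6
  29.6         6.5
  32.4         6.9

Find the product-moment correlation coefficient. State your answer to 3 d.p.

0.642

n = 4, Σx = 131.6, Σy = 26.1, Σx² = 4590, Σy² = 170.75, Σxy = 865.62
nΣxy − ΣxΣy = 3462.48 − 3434.76 = 27.72
nΣx² − (Σx)² = 18360 − 17318.56 = 1041.44; nΣy² − (Σy)² = 683 − 681.21 = 1.79
r = 27.72 / √(1041.44 × 1.79) = 27.72 / 43.1761 ≈ 0.642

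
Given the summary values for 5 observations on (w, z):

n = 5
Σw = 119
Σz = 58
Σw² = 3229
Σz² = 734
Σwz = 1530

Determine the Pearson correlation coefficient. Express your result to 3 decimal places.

r = (nΣwz − ΣwΣz) / √[(nΣw² − (Σw)²)(nΣz² − (Σz)²)]
Numerator: 5×1530 − 119×58 = 748
Denominator: √[(16145 − 14161)(3670 − 3364)] = √[1984 × 306] = 779.1688
r = 748 / 779.1688 ≈ 0.960

0.960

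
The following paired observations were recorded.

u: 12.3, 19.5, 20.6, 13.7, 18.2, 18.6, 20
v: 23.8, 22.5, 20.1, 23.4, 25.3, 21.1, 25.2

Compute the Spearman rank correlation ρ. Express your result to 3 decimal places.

-0.429

Rank u: 1, 5, 7, 2, 3, 4, 6
Rank v: 5, 3, 1, 4, 7, 2, 6
d = rank(u) − rank(v): -4, 2, 6, -2, -4, 2, 0; Σd² = 80
ρ = 1 − 6Σd² / [n(n²−1)] = 1 − 6×80 / (7×48) = 1 − 480/336 ≈ -0.429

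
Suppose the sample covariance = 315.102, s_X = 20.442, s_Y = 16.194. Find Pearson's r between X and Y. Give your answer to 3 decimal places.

0.952

r = Cov(X,Y) / (s_X · s_Y) = 315.102 / (20.442 × 16.194)
  = 315.102 / 331.0377 ≈ 0.952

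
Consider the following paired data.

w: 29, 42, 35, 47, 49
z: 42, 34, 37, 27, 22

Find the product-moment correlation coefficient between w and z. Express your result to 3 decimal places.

-0.966

n = 5, Σw = 202, Σz = 162, Σw² = 8440, Σz² = 5502, Σwz = 6288
nΣwz − ΣwΣz = 31440 − 32724 = -1284
nΣw² − (Σw)² = 42200 − 40804 = 1396; nΣz² − (Σz)² = 27510 − 26244 = 1266
r = -1284 / √(1396 × 1266) = -1284 / 1329.4119 ≈ -0.966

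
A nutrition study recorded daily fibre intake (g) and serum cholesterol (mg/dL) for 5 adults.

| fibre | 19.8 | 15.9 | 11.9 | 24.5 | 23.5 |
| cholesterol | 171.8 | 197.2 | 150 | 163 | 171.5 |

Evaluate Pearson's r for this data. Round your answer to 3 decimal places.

0.074

n = 5, Σx = 95.6, Σy = 853.5, Σx² = 1938.96, Σy² = 146884.33, Σxy = 16345.87
nΣxy − ΣxΣy = 81729.35 − 81594.6 = 134.75
nΣx² − (Σx)² = 9694.8 − 9139.36 = 555.44; nΣy² − (Σy)² = 734421.65 − 728462.25 = 5959.4
r = 134.75 / √(555.44 × 5959.4) = 134.75 / 1819.3650 ≈ 0.074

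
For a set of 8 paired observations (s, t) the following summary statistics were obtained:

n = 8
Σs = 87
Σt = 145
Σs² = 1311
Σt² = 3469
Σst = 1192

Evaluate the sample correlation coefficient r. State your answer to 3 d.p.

-0.695

r = (nΣst − ΣsΣt) / √[(nΣs² − (Σs)²)(nΣt² − (Σt)²)]
Numerator: 8×1192 − 87×145 = -3079
Denominator: √[(10488 − 7569)(27752 − 21025)] = √[2919 × 6727] = 4431.2654
r = -3079 / 4431.2654 ≈ -0.695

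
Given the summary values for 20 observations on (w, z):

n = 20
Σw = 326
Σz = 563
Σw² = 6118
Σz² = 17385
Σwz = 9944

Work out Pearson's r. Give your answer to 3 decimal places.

0.690

r = (nΣwz − ΣwΣz) / √[(nΣw² − (Σw)²)(nΣz² − (Σz)²)]
Numerator: 20×9944 − 326×563 = 15342
Denominator: √[(122360 − 106276)(347700 − 316969)] = √[16084 × 30731] = 22232.3504
r = 15342 / 22232.3504 ≈ 0.690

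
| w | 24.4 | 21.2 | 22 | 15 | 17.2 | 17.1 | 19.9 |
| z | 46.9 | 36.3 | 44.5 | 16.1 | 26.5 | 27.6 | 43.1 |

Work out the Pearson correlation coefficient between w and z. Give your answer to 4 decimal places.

n = 7, Σw = 136.8, Σz = 241, Σw² = 2738.06, Σz² = 9078.38, Σwz = 4919.87
nΣwz − ΣwΣz = 34439.09 − 32968.8 = 1470.29
nΣw² − (Σw)² = 19166.42 − 18714.24 = 452.18; nΣz² − (Σz)² = 63548.66 − 58081 = 5467.66
r = 1470.29 / √(452.18 × 5467.66) = 1470.29 / 1572.3761 ≈ 0.9351

0.9351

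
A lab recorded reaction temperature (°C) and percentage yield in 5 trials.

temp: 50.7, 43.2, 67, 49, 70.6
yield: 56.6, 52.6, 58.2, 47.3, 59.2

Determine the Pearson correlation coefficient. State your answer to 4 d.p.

0.7382

n = 5, Σx = 280.5, Σy = 273.9, Σx² = 16311.09, Σy² = 15099.49, Σxy = 15538.56
nΣxy − ΣxΣy = 77692.8 − 76828.95 = 863.85
nΣx² − (Σx)² = 81555.45 − 78680.25 = 2875.2; nΣy² − (Σy)² = 75497.45 − 75021.21 = 476.24
r = 863.85 / √(2875.2 × 476.24) = 863.85 / 1170.1646 ≈ 0.7382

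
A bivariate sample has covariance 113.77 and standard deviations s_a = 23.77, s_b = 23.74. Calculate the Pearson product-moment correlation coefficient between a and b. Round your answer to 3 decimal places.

0.202

r = Cov(a,b) / (s_a · s_b) = 113.77 / (23.77 × 23.74)
  = 113.77 / 564.2998 ≈ 0.202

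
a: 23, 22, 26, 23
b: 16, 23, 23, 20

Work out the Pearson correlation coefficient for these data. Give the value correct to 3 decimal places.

n = 4, Σa = 94, Σb = 82, Σa² = 2218, Σb² = 1714, Σab = 1932
nΣab − ΣaΣb = 7728 − 7708 = 20
nΣa² − (Σa)² = 8872 − 8836 = 36; nΣb² − (Σb)² = 6856 − 6724 = 132
r = 20 / √(36 × 132) = 20 / 68.9348 ≈ 0.290

0.290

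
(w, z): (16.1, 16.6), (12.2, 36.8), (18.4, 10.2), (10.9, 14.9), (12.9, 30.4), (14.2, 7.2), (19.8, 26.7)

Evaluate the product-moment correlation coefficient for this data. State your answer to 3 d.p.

n = 7, Σw = 104.5, Σz = 142.8, Σw² = 1625.51, Σz² = 3644.74, Σwz = 2089.37
nΣwz − ΣwΣz = 14625.59 − 14922.6 = -297.01
nΣw² − (Σw)² = 11378.57 − 10920.25 = 458.32; nΣz² − (Σz)² = 25513.18 − 20391.84 = 5121.34
r = -297.01 / √(458.32 × 5121.34) = -297.01 / 1532.0615 ≈ -0.194

-0.194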